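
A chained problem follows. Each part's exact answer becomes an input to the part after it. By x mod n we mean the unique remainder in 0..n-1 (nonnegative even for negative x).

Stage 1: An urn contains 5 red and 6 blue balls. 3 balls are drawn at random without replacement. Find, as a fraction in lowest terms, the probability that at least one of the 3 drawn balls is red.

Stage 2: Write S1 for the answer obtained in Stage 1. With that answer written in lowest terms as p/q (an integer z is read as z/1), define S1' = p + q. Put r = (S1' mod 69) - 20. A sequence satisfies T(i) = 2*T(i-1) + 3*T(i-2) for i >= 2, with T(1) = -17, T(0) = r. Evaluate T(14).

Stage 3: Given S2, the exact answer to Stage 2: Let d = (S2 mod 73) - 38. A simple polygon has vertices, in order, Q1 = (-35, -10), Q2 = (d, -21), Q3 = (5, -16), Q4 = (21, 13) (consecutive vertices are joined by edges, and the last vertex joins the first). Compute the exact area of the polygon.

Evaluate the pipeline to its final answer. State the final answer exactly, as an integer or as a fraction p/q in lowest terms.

Stage 1: total draws C(11,3) = 165; complement C(6,3) = 20; favorable 165 - 20 = 145; P = 29/33; answer 29/33
Stage 2: S1 = 29/33; threaded value p + q = 62; r = 42; T(2) = 2*(-17) + 3*(42) = 92; iterating: T(2)=92, T(3)=133, T(4)=542, T(5)=1483, T(6)=4592, T(7)=13633, T(8)=41042, T(9)=122983, T(10)=369092, T(11)=1107133, T(12)=3321542, T(13)=9964483, T(14)=29893592; answer 29893592
Stage 3: S2 = 29893592; d = -19; cross terms: (-35*-21 - -19*-10)=545, (-19*-16 - 5*-21)=409, (5*13 - 21*-16)=401, (21*-10 - -35*13)=245; twice the area = |1600| = 1600; area = 800; answer 800

800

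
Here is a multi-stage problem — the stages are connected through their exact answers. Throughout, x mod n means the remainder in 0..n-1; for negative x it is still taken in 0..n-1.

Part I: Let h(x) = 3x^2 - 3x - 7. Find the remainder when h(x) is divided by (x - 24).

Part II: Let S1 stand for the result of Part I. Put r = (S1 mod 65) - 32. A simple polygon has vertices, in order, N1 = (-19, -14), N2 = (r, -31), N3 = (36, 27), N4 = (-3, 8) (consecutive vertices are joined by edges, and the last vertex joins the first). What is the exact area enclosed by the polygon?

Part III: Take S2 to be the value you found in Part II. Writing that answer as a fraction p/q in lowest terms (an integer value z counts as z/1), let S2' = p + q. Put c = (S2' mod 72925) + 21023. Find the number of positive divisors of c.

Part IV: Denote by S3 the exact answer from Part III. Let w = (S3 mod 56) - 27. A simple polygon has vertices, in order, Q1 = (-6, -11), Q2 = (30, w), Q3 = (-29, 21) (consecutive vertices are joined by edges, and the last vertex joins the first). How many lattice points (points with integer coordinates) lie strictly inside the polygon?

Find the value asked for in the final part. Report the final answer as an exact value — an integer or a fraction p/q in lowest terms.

Part I: remainder = value at the root: 3*(24)^2 - 3*(24)^1 - 7 = (1728) + (-72) + (-7) = 1649; answer 1649
Part II: S1 = 1649; r = -8; cross terms: (-19*-31 - -8*-14)=477, (-8*27 - 36*-31)=900, (36*8 - -3*27)=369, (-3*-14 - -19*8)=194; twice the area = |1940| = 1940; area = 970; answer 970
Part III: S2 = 970; threaded value p + q = 971; c = 21994; 21994 = 2 * 7 * 1571; number of divisors = (1+1) * (1+1) * (1+1) = 8; answer 8
Part IV: S3 = 8; w = -19; cross terms: (-6*-19 - 30*-11)=444, (30*21 - -29*-19)=79, (-29*-11 - -6*21)=445; twice the area = |968| = 968; area = 484; boundary points = 4 + 1 + 1 = 6; strictly interior points = area - boundary/2 + 1 = 482; answer 482

482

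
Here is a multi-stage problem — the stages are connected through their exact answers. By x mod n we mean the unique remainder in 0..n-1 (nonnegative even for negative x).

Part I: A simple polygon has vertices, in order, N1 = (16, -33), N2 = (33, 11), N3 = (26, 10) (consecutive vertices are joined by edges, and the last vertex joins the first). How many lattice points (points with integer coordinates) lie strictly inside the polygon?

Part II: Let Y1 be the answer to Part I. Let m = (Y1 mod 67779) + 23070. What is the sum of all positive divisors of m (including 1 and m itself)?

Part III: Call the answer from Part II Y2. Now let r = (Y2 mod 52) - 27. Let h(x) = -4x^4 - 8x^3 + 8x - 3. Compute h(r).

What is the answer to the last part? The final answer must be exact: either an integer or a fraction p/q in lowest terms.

Part I: cross terms: (16*11 - 33*-33)=1265, (33*10 - 26*11)=44, (26*-33 - 16*10)=-1018; twice the area = |291| = 291; area = 291/2; boundary points = 1 + 1 + 1 = 3; strictly interior points = area - boundary/2 + 1 = 145; answer 145
Part II: Y1 = 145; m = 23215; 23215 = 5 * 4643; sigma = (1 + 5) * (1 + 4643) = 6 * 4644 = 27864; answer 27864
Part III: Y2 = 27864; r = 17; -4*(17)^4 - 8*(17)^3 + 8*(17)^1 - 3 = (-334084) + (-39304) + (136) + (-3) = -373255; answer -373255

-373255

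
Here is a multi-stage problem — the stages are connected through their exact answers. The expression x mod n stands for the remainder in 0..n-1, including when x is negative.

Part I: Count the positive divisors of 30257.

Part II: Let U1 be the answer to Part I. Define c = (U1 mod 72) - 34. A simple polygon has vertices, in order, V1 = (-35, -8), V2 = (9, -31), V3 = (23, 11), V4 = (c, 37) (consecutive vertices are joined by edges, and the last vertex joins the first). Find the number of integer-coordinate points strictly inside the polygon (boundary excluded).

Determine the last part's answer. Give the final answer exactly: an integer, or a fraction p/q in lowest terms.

2333

Part I: 30257 = 79 * 383; number of divisors = (1+1) * (1+1) = 4; answer 4
Part II: U1 = 4; c = -30; cross terms: (-35*-31 - 9*-8)=1157, (9*11 - 23*-31)=812, (23*37 - -30*11)=1181, (-30*-8 - -35*37)=1535; twice the area = |4685| = 4685; area = 4685/2; boundary points = 1 + 14 + 1 + 5 = 21; strictly interior points = area - boundary/2 + 1 = 2333; answer 2333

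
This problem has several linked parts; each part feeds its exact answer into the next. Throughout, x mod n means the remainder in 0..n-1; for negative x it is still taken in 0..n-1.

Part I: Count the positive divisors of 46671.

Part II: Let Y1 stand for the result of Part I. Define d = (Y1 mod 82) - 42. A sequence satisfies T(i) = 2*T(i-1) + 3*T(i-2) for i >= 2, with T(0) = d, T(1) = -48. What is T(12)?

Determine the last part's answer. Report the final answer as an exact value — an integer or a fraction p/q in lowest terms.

-10894554

Part I: 46671 = 3 * 47 * 331; number of divisors = (1+1) * (1+1) * (1+1) = 8; answer 8
Part II: Y1 = 8; d = -34; T(2) = 2*(-48) + 3*(-34) = -198; iterating: T(2)=-198, T(3)=-540, T(4)=-1674, T(5)=-4968, T(6)=-14958, T(7)=-44820, T(8)=-134514, T(9)=-403488, T(10)=-1210518, T(11)=-3631500, T(12)=-10894554; answer -10894554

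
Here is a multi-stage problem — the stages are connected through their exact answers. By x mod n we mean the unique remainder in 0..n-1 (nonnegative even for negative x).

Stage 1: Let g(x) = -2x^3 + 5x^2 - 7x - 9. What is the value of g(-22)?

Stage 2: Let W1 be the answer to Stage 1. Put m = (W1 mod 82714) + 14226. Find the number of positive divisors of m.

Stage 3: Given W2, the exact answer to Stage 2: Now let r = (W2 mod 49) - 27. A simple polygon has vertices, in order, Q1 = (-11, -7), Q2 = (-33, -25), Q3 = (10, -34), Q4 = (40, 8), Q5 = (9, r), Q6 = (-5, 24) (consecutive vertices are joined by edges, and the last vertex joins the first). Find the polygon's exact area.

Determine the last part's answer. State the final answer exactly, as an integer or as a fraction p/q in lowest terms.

Stage 1: -2*(-22)^3 + 5*(-22)^2 - 7*(-22)^1 - 9 = (21296) + (2420) + (154) + (-9) = 23861; answer 23861
Stage 2: W1 = 23861; m = 38087; 38087 = 7 * 5441; number of divisors = (1+1) * (1+1) = 4; answer 4
Stage 3: W2 = 4; r = -23; cross terms: (-11*-25 - -33*-7)=44, (-33*-34 - 10*-25)=1372, (10*8 - 40*-34)=1440, (40*-23 - 9*8)=-992, (9*24 - -5*-23)=101, (-5*-7 - -11*24)=299; twice the area = |2264| = 2264; area = 1132; answer 1132

1132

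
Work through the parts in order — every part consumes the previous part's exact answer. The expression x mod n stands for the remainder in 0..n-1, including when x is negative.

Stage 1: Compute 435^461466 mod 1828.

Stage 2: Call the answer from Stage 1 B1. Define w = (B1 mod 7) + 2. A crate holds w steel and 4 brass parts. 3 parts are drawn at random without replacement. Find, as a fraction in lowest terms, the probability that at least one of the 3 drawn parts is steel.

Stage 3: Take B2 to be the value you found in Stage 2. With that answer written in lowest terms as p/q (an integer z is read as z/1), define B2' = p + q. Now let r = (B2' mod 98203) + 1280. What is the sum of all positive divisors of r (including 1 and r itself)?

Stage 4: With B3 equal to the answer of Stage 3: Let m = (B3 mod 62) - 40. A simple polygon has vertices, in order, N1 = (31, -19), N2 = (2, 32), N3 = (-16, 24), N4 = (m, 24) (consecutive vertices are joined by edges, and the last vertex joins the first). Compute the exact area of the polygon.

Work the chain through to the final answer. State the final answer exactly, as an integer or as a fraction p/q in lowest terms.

Stage 1: squarings mod 1828: 435^1=435, 435^2=941, 435^4=729, 435^8=1321, 435^16=1129, 435^32=525, 435^64=1425, 435^128=1545, 435^256=1485, 435^512=657, 435^1024=241, 435^2048=1413, 435^4096=393, 435^8192=897, 435^16384=289, 435^32768=1261, 435^65536=1589, 435^131072=453, 435^262144=473; 435^461466 = 435^2 * 435^8 * 435^16 * 435^128 * 435^512 * 435^2048 * 435^65536 * 435^131072 * 435^262144 = 557 (mod 1828); answer 557
Stage 2: B1 = 557; w = 6; total draws C(10,3) = 120; complement C(4,3) = 4; favorable 120 - 4 = 116; P = 29/30; answer 29/30
Stage 3: B2 = 29/30; threaded value p + q = 59; r = 1339; 1339 = 13 * 103; sigma = (1 + 13) * (1 + 103) = 14 * 104 = 1456; answer 1456
Stage 4: B3 = 1456; m = -10; cross terms: (31*32 - 2*-19)=1030, (2*24 - -16*32)=560, (-16*24 - -10*24)=-144, (-10*-19 - 31*24)=-554; twice the area = |892| = 892; area = 446; answer 446

446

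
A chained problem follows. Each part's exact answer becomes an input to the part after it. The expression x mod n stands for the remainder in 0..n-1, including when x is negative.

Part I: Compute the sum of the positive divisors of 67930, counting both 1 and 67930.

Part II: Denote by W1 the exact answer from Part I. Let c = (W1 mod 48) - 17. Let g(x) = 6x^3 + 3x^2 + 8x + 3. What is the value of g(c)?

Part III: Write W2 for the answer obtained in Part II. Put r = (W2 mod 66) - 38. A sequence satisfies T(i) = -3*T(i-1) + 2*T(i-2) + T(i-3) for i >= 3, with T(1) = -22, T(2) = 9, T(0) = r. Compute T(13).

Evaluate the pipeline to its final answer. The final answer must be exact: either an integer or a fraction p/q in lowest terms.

Part I: 67930 = 2 * 5 * 6793; sigma = (1 + 2) * (1 + 5) * (1 + 6793) = 3 * 6 * 6794 = 122292; answer 122292
Part II: W1 = 122292; c = 19; 6*(19)^3 + 3*(19)^2 + 8*(19)^1 + 3 = (41154) + (1083) + (152) + (3) = 42392; answer 42392
Part III: W2 = 42392; r = -18; T(3) = -3*(9) + 2*(-22) + 1*(-18) = -89; iterating: T(3)=-89, T(4)=263, T(5)=-958, T(6)=3311, T(7)=-11586, T(8)=40422, T(9)=-141127, T(10)=492639, T(11)=-1719749, T(12)=6003398, T(13)=-20957053; answer -20957053

-20957053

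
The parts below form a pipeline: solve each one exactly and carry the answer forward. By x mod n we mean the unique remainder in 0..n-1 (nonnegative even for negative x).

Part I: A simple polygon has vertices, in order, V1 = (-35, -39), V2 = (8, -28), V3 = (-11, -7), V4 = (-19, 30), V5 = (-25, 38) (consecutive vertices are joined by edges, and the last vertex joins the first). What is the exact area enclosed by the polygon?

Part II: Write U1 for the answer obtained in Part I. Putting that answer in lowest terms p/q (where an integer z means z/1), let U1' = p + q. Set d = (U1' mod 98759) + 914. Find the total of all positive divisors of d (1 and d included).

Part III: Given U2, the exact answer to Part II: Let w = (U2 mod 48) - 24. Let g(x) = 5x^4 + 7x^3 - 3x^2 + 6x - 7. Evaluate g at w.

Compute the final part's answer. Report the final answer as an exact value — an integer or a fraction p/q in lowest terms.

Part I: cross terms: (-35*-28 - 8*-39)=1292, (8*-7 - -11*-28)=-364, (-11*30 - -19*-7)=-463, (-19*38 - -25*30)=28, (-25*-39 - -35*38)=2305; twice the area = |2798| = 2798; area = 1399; answer 1399
Part II: U1 = 1399; threaded value p + q = 1400; d = 2314; 2314 = 2 * 13 * 89; sigma = (1 + 2) * (1 + 13) * (1 + 89) = 3 * 14 * 90 = 3780; answer 3780
Part III: U2 = 3780; w = 12; 5*(12)^4 + 7*(12)^3 - 3*(12)^2 + 6*(12)^1 - 7 = (103680) + (12096) + (-432) + (72) + (-7) = 115409; answer 115409

115409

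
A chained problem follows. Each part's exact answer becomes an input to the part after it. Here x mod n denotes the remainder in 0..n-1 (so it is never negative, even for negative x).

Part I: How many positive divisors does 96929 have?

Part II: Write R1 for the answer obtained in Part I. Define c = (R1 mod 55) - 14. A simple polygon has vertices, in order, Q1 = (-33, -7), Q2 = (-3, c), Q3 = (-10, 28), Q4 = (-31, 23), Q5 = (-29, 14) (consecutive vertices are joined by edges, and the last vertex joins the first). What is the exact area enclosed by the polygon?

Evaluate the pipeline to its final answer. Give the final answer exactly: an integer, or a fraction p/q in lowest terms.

1569/2

Part I: 96929 = 7 * 61 * 227; number of divisors = (1+1) * (1+1) * (1+1) = 8; answer 8
Part II: R1 = 8; c = -6; cross terms: (-33*-6 - -3*-7)=177, (-3*28 - -10*-6)=-144, (-10*23 - -31*28)=638, (-31*14 - -29*23)=233, (-29*-7 - -33*14)=665; twice the area = |1569| = 1569; area = 1569/2; answer 1569/2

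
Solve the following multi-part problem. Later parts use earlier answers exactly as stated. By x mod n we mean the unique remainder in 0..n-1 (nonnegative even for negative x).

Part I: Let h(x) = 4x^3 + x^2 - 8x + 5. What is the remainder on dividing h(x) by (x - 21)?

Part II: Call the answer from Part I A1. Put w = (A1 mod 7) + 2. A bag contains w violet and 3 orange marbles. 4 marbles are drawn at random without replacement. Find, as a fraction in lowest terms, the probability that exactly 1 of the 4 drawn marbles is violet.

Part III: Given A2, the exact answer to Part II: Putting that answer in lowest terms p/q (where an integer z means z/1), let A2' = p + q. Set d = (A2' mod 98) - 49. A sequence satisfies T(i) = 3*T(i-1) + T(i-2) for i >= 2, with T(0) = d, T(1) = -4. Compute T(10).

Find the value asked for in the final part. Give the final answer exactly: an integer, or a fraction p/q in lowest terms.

Part I: remainder = value at the root: 4*(21)^3 + 1*(21)^2 - 8*(21)^1 + 5 = (37044) + (441) + (-168) + (5) = 37322; answer 37322
Part II: A1 = 37322; w = 7; total draws C(10,4) = 210; favorable C(7,1)*C(3,3) = 7; P = 1/30; answer 1/30
Part III: A2 = 1/30; threaded value p + q = 31; d = -18; T(2) = 3*(-4) + 1*(-18) = -30; iterating: T(2)=-30, T(3)=-94, T(4)=-312, T(5)=-1030, T(6)=-3402, T(7)=-11236, T(8)=-37110, T(9)=-122566, T(10)=-404808; answer -404808

-404808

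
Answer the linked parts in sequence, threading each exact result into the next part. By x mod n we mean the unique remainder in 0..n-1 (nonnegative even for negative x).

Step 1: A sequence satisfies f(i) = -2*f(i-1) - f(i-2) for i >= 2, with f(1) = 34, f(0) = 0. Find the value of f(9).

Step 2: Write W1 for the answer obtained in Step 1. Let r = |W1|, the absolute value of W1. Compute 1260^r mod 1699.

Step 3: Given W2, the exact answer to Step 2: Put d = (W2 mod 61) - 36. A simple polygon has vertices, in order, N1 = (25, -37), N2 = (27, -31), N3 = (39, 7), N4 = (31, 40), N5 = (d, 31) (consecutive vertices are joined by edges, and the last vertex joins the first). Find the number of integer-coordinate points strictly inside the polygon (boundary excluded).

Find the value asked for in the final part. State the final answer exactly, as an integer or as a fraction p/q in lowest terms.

1761

Step 1: f(2) = -2*(34) - 1*(0) = -68; iterating: f(2)=-68, f(3)=102, f(4)=-136, f(5)=170, f(6)=-204, f(7)=238, f(8)=-272, f(9)=306; answer 306
Step 2: W1 = 306; r = 306; squarings mod 1699: 1260^1=1260, 1260^2=734, 1260^4=173, 1260^8=1046, 1260^16=1659, 1260^32=1600, 1260^64=1306, 1260^128=1539, 1260^256=115; 1260^306 = 1260^2 * 1260^16 * 1260^32 * 1260^256 = 641 (mod 1699); answer 641
Step 3: W2 = 641; d = -5; cross terms: (25*-31 - 27*-37)=224, (27*7 - 39*-31)=1398, (39*40 - 31*7)=1343, (31*31 - -5*40)=1161, (-5*-37 - 25*31)=-590; twice the area = |3536| = 3536; area = 1768; boundary points = 2 + 2 + 1 + 9 + 2 = 16; strictly interior points = area - boundary/2 + 1 = 1761; answer 1761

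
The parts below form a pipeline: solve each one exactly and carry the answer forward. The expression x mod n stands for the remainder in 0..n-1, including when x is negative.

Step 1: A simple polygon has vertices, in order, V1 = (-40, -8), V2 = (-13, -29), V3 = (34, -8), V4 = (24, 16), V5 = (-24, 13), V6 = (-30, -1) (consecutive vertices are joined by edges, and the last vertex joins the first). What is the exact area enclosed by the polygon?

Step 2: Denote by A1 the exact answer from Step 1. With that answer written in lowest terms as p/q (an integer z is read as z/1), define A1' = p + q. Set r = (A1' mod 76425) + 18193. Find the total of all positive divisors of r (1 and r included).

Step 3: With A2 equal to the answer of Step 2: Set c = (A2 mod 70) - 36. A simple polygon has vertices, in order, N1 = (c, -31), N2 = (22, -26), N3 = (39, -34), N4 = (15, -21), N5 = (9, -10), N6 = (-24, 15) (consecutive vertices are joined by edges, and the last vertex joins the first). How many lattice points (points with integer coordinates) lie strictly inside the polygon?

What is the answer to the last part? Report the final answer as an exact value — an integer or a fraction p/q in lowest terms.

1394

Step 1: cross terms: (-40*-29 - -13*-8)=1056, (-13*-8 - 34*-29)=1090, (34*16 - 24*-8)=736, (24*13 - -24*16)=696, (-24*-1 - -30*13)=414, (-30*-8 - -40*-1)=200; twice the area = |4192| = 4192; area = 2096; answer 2096
Step 2: A1 = 2096; threaded value p + q = 2097; r = 20290; 20290 = 2 * 5 * 2029; sigma = (1 + 2) * (1 + 5) * (1 + 2029) = 3 * 6 * 2030 = 36540; answer 36540
Step 3: A2 = 36540; c = -36; cross terms: (-36*-26 - 22*-31)=1618, (22*-34 - 39*-26)=266, (39*-21 - 15*-34)=-309, (15*-10 - 9*-21)=39, (9*15 - -24*-10)=-105, (-24*-31 - -36*15)=1284; twice the area = |2793| = 2793; area = 2793/2; boundary points = 1 + 1 + 1 + 1 + 1 + 2 = 7; strictly interior points = area - boundary/2 + 1 = 1394; answer 1394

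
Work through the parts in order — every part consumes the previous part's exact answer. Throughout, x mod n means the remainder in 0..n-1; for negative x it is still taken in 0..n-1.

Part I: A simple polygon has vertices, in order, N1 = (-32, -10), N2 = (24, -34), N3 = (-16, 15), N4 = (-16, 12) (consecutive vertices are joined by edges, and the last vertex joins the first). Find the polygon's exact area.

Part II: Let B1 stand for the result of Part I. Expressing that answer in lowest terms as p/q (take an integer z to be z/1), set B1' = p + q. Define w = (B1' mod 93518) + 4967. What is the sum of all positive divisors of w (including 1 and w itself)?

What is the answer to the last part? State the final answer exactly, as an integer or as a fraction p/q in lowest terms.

Part I: cross terms: (-32*-34 - 24*-10)=1328, (24*15 - -16*-34)=-184, (-16*12 - -16*15)=48, (-16*-10 - -32*12)=544; twice the area = |1736| = 1736; area = 868; answer 868
Part II: B1 = 868; threaded value p + q = 869; w = 5836; 5836 = 2^2 * 1459; sigma = (1 + 2 + 4) * (1 + 1459) = 7 * 1460 = 10220; answer 10220

10220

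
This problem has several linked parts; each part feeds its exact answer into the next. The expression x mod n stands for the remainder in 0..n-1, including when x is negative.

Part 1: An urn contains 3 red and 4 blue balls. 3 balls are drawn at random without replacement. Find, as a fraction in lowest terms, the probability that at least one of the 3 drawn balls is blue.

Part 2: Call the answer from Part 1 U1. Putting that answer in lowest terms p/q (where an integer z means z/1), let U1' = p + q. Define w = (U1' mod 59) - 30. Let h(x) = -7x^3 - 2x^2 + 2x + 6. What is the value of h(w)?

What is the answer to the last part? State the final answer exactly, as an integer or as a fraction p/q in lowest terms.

55166

Part 1: total draws C(7,3) = 35; complement C(3,3) = 1; favorable 35 - 1 = 34; P = 34/35; answer 34/35
Part 2: U1 = 34/35; threaded value p + q = 69; w = -20; -7*(-20)^3 - 2*(-20)^2 + 2*(-20)^1 + 6 = (56000) + (-800) + (-40) + (6) = 55166; answer 55166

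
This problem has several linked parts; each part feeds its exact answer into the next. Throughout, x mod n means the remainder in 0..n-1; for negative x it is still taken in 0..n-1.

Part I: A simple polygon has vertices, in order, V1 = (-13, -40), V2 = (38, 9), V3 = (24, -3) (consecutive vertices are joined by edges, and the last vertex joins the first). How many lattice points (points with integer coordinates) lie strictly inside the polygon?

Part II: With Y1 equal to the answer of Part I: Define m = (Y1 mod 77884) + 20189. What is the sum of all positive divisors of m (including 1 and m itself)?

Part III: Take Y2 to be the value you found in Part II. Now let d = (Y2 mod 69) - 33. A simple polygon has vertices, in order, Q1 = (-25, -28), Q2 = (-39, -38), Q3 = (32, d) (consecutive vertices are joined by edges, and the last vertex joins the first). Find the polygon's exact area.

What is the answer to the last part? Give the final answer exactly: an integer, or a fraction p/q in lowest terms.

Part I: cross terms: (-13*9 - 38*-40)=1403, (38*-3 - 24*9)=-330, (24*-40 - -13*-3)=-999; twice the area = |74| = 74; area = 37; boundary points = 1 + 2 + 37 = 40; strictly interior points = area - boundary/2 + 1 = 18; answer 18
Part II: Y1 = 18; m = 20207; 20207 = 11^2 * 167; sigma = (1 + 11 + 121) * (1 + 167) = 133 * 168 = 22344; answer 22344
Part III: Y2 = 22344; d = 24; cross terms: (-25*-38 - -39*-28)=-142, (-39*24 - 32*-38)=280, (32*-28 - -25*24)=-296; twice the area = |-158| = 158; area = 79; answer 79

79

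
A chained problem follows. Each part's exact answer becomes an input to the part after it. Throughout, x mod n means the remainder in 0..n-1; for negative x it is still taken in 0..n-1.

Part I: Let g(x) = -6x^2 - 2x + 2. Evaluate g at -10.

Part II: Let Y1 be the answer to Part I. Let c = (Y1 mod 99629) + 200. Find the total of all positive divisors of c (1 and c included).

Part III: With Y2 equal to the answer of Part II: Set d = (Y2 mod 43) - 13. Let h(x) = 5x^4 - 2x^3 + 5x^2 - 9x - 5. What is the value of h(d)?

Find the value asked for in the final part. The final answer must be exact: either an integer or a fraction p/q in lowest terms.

Part I: -6*(-10)^2 - 2*(-10)^1 + 2 = (-600) + (20) + (2) = -578; answer -578
Part II: Y1 = -578; c = 99251; 99251 is prime, so its only divisors are 1 and 99251; sigma = 1 + 99251 = 99252; answer 99252
Part III: Y2 = 99252; d = -5; 5*(-5)^4 - 2*(-5)^3 + 5*(-5)^2 - 9*(-5)^1 - 5 = (3125) + (250) + (125) + (45) + (-5) = 3540; answer 3540

3540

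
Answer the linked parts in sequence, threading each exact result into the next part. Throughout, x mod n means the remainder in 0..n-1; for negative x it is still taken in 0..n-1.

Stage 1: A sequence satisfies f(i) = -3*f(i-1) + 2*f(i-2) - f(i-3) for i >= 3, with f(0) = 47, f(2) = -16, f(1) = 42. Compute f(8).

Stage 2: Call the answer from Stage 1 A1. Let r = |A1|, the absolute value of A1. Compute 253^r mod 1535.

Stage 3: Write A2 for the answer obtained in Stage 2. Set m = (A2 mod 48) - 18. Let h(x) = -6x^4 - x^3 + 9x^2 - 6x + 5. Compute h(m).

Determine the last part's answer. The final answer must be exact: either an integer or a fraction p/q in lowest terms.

Stage 1: f(3) = -3*(-16) + 2*(42) - 1*(47) = 85; iterating: f(3)=85, f(4)=-329, f(5)=1173, f(6)=-4262, f(7)=15461, f(8)=-56080; answer -56080
Stage 2: A1 = -56080; r = 56080; squarings mod 1535: 253^1=253, 253^2=1074, 253^4=691, 253^8=96, 253^16=6, 253^32=36, 253^64=1296, 253^128=326, 253^256=361, 253^512=1381, 253^1024=691, 253^2048=96, 253^4096=6, 253^8192=36, 253^16384=1296, 253^32768=326; 253^56080 = 253^16 * 253^256 * 253^512 * 253^2048 * 253^4096 * 253^16384 * 253^32768 = 1331 (mod 1535); answer 1331
Stage 3: A2 = 1331; m = 17; -6*(17)^4 - 1*(17)^3 + 9*(17)^2 - 6*(17)^1 + 5 = (-501126) + (-4913) + (2601) + (-102) + (5) = -503535; answer -503535

-503535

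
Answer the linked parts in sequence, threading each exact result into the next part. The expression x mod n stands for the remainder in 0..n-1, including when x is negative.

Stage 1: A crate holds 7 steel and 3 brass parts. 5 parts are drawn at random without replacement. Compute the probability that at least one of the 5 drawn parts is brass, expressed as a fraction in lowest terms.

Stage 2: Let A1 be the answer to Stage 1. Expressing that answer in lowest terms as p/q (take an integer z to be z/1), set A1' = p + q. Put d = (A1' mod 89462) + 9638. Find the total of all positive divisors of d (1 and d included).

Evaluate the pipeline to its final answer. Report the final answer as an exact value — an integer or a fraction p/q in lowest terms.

Stage 1: total draws C(10,5) = 252; complement C(7,5) = 21; favorable 252 - 21 = 231; P = 11/12; answer 11/12
Stage 2: A1 = 11/12; threaded value p + q = 23; d = 9661; 9661 is prime, so its only divisors are 1 and 9661; sigma = 1 + 9661 = 9662; answer 9662

9662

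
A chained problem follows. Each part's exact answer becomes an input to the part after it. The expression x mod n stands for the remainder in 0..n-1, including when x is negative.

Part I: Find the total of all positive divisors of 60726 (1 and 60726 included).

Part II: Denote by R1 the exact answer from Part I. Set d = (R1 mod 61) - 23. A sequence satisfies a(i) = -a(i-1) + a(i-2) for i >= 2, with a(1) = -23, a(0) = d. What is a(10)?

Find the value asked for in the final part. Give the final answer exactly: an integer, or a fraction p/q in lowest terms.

1673

Part I: 60726 = 2 * 3 * 29 * 349; sigma = (1 + 2) * (1 + 3) * (1 + 29) * (1 + 349) = 3 * 4 * 30 * 350 = 126000; answer 126000
Part II: R1 = 126000; d = 12; a(2) = -1*(-23) + 1*(12) = 35; iterating: a(2)=35, a(3)=-58, a(4)=93, a(5)=-151, a(6)=244, a(7)=-395, a(8)=639, a(9)=-1034, a(10)=1673; answer 1673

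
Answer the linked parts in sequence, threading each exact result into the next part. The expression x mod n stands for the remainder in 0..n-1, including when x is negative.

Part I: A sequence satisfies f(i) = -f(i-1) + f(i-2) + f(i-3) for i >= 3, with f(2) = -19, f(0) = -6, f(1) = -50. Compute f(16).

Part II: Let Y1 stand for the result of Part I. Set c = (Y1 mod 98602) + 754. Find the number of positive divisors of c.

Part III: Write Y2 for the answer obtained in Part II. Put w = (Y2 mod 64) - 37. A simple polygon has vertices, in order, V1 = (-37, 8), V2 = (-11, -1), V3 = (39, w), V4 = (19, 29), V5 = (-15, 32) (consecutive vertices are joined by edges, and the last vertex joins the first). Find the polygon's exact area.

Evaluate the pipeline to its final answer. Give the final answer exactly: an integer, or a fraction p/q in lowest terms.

Part I: f(3) = -1*(-19) + 1*(-50) + 1*(-6) = -37; iterating: f(3)=-37, f(4)=-32, f(5)=-24, f(6)=-45, f(7)=-11, f(8)=-58, f(9)=2, f(10)=-71, f(11)=15, f(12)=-84, f(13)=28, f(14)=-97, f(15)=41, f(16)=-110; answer -110
Part II: Y1 = -110; c = 99246; 99246 = 2 * 3 * 7 * 17 * 139; number of divisors = (1+1) * (1+1) * (1+1) * (1+1) * (1+1) = 32; answer 32
Part III: Y2 = 32; w = -5; cross terms: (-37*-1 - -11*8)=125, (-11*-5 - 39*-1)=94, (39*29 - 19*-5)=1226, (19*32 - -15*29)=1043, (-15*8 - -37*32)=1064; twice the area = |3552| = 3552; area = 1776; answer 1776

1776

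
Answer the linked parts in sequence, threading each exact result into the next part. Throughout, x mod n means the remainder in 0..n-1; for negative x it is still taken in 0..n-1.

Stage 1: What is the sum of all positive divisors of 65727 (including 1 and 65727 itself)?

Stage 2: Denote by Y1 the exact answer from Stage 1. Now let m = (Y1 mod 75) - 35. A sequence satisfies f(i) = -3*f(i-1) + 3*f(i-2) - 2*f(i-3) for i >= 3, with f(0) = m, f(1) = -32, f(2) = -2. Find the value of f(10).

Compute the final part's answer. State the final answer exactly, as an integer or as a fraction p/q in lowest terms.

Stage 1: 65727 = 3^2 * 67 * 109; sigma = (1 + 3 + 9) * (1 + 67) * (1 + 109) = 13 * 68 * 110 = 97240; answer 97240
Stage 2: Y1 = 97240; m = 5; f(3) = -3*(-2) + 3*(-32) - 2*(5) = -100; iterating: f(3)=-100, f(4)=358, f(5)=-1370, f(6)=5384, f(7)=-20978, f(8)=81826, f(9)=-319180, f(10)=1244974; answer 1244974

1244974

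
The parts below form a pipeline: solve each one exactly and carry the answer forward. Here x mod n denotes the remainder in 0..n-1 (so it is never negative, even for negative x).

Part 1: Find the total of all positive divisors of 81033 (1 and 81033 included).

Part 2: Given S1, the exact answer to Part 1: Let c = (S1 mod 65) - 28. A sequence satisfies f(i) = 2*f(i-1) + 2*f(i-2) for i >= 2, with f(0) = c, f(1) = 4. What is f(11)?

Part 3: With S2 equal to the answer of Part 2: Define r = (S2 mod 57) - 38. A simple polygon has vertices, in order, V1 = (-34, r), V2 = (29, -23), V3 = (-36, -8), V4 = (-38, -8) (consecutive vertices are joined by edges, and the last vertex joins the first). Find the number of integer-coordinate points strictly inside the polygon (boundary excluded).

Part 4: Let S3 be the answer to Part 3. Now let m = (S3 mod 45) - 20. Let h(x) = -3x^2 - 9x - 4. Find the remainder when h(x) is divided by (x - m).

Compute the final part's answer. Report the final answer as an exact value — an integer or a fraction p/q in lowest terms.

2

Part 1: 81033 = 3 * 27011; sigma = (1 + 3) * (1 + 27011) = 4 * 27012 = 108048; answer 108048
Part 2: S1 = 108048; c = -10; f(2) = 2*(4) + 2*(-10) = -12; iterating: f(2)=-12, f(3)=-16, f(4)=-56, f(5)=-144, f(6)=-400, f(7)=-1088, f(8)=-2976, f(9)=-8128, f(10)=-22208, f(11)=-60672; answer -60672
Part 3: S2 = -60672; r = -5; cross terms: (-34*-23 - 29*-5)=927, (29*-8 - -36*-23)=-1060, (-36*-8 - -38*-8)=-16, (-38*-5 - -34*-8)=-82; twice the area = |-231| = 231; area = 231/2; boundary points = 9 + 5 + 2 + 1 = 17; strictly interior points = area - boundary/2 + 1 = 108; answer 108
Part 4: S3 = 108; m = -2; remainder = value at the root: -3*(-2)^2 - 9*(-2)^1 - 4 = (-12) + (18) + (-4) = 2; answer 2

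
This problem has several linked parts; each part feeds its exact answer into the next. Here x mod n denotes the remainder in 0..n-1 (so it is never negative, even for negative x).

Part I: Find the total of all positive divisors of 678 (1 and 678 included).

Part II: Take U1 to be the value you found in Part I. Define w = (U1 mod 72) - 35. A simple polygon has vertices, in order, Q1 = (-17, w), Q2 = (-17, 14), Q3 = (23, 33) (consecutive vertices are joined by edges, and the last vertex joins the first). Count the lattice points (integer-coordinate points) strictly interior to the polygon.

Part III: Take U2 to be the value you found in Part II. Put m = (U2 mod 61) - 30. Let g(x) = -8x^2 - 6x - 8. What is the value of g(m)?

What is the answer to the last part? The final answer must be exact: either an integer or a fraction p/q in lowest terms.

Part I: 678 = 2 * 3 * 113; sigma = (1 + 2) * (1 + 3) * (1 + 113) = 3 * 4 * 114 = 1368; answer 1368
Part II: U1 = 1368; w = -35; cross terms: (-17*14 - -17*-35)=-833, (-17*33 - 23*14)=-883, (23*-35 - -17*33)=-244; twice the area = |-1960| = 1960; area = 980; boundary points = 49 + 1 + 4 = 54; strictly interior points = area - boundary/2 + 1 = 954; answer 954
Part III: U2 = 954; m = 9; -8*(9)^2 - 6*(9)^1 - 8 = (-648) + (-54) + (-8) = -710; answer -710

-710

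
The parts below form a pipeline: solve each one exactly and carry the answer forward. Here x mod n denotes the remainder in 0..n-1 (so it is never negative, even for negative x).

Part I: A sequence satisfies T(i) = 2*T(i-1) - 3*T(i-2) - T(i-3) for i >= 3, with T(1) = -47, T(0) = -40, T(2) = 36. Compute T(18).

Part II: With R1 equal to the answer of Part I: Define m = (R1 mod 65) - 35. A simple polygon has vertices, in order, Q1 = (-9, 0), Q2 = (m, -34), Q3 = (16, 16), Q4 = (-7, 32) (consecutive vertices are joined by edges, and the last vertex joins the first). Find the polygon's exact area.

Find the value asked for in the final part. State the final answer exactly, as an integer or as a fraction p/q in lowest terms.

Part I: T(3) = 2*(36) - 3*(-47) - 1*(-40) = 253; iterating: T(3)=253, T(4)=445, T(5)=95, T(6)=-1398, T(7)=-3526, T(8)=-2953, T(9)=6070, T(10)=24525, T(11)=33793, T(12)=-12059, T(13)=-150022, T(14)=-297660, T(15)=-133195, T(16)=776612, T(17)=2250469, T(18)=2304297; answer 2304297
Part II: R1 = 2304297; m = 12; cross terms: (-9*-34 - 12*0)=306, (12*16 - 16*-34)=736, (16*32 - -7*16)=624, (-7*0 - -9*32)=288; twice the area = |1954| = 1954; area = 977; answer 977

977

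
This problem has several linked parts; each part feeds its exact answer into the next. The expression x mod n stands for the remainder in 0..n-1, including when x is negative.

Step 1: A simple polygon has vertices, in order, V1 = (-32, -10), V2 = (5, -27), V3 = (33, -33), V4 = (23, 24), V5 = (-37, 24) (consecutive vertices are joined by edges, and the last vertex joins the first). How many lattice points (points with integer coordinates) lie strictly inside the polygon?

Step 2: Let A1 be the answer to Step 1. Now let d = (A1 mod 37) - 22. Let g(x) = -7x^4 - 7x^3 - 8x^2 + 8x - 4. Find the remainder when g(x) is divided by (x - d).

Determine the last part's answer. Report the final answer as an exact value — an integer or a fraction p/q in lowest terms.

-696748

Step 1: cross terms: (-32*-27 - 5*-10)=914, (5*-33 - 33*-27)=726, (33*24 - 23*-33)=1551, (23*24 - -37*24)=1440, (-37*-10 - -32*24)=1138; twice the area = |5769| = 5769; area = 5769/2; boundary points = 1 + 2 + 1 + 60 + 1 = 65; strictly interior points = area - boundary/2 + 1 = 2853; answer 2853
Step 2: A1 = 2853; d = -18; remainder = value at the root: -7*(-18)^4 - 7*(-18)^3 - 8*(-18)^2 + 8*(-18)^1 - 4 = (-734832) + (40824) + (-2592) + (-144) + (-4) = -696748; answer -696748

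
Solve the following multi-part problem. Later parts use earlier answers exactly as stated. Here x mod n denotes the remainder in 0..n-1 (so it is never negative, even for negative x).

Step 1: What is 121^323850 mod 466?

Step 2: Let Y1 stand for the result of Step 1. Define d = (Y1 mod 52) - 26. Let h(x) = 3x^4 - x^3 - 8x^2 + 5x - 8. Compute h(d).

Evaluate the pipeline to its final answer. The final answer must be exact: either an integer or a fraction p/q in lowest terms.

Step 1: squarings mod 466: 121^1=121, 121^2=195, 121^4=279, 121^8=19, 121^16=361, 121^32=307, 121^64=117, 121^128=175, 121^256=335, 121^512=385, 121^1024=37, 121^2048=437, 121^4096=375, 121^8192=359, 121^16384=265, 121^32768=325, 121^65536=309, 121^131072=417, 121^262144=71; 121^323850 = 121^2 * 121^8 * 121^256 * 121^4096 * 121^8192 * 121^16384 * 121^32768 * 121^262144 = 91 (mod 466); answer 91
Step 2: Y1 = 91; d = 13; 3*(13)^4 - 1*(13)^3 - 8*(13)^2 + 5*(13)^1 - 8 = (85683) + (-2197) + (-1352) + (65) + (-8) = 82191; answer 82191

82191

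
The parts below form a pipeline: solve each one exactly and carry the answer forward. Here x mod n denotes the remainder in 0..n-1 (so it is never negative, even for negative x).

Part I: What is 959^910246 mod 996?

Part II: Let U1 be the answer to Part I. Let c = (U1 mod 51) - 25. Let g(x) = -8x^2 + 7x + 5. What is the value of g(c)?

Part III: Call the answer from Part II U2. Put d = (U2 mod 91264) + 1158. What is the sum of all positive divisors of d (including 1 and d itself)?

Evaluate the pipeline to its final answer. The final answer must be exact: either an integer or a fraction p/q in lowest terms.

131976

Part I: squarings mod 996: 959^1=959, 959^2=373, 959^4=685, 959^8=109, 959^16=925, 959^32=61, 959^64=733, 959^128=445, 959^256=817, 959^512=169, 959^1024=673, 959^2048=745, 959^4096=253, 959^8192=265, 959^16384=505, 959^32768=49, 959^65536=409, 959^131072=949, 959^262144=217, 959^524288=277; 959^910246 = 959^2 * 959^4 * 959^32 * 959^128 * 959^256 * 959^512 * 959^8192 * 959^16384 * 959^32768 * 959^65536 * 959^262144 * 959^524288 = 445 (mod 996); answer 445
Part II: U1 = 445; c = 12; -8*(12)^2 + 7*(12)^1 + 5 = (-1152) + (84) + (5) = -1063; answer -1063
Part III: U2 = -1063; d = 91359; 91359 = 3^2 * 10151; sigma = (1 + 3 + 9) * (1 + 10151) = 13 * 10152 = 131976; answer 131976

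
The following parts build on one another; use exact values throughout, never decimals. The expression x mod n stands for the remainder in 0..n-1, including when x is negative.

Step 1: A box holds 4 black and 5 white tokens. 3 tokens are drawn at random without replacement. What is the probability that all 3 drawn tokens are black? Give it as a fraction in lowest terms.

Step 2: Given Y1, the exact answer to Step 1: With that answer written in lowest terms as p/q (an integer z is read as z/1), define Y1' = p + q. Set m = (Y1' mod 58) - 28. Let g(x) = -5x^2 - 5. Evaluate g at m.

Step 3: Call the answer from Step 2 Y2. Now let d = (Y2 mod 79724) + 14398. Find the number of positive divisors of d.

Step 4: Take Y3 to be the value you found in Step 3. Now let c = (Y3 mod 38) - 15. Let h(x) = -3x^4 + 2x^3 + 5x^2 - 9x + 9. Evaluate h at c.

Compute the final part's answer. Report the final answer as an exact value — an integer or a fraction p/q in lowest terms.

-89106

Step 1: total draws C(9,3) = 84; favorable C(4,3) = 4; P = 1/21; answer 1/21
Step 2: Y1 = 1/21; threaded value p + q = 22; m = -6; -5*(-6)^2 - 5 = (-180) + (-5) = -185; answer -185
Step 3: Y2 = -185; d = 93937; 93937 is prime, so its only divisors are 1 and 93937; count = 2; answer 2
Step 4: Y3 = 2; c = -13; -3*(-13)^4 + 2*(-13)^3 + 5*(-13)^2 - 9*(-13)^1 + 9 = (-85683) + (-4394) + (845) + (117) + (9) = -89106; answer -89106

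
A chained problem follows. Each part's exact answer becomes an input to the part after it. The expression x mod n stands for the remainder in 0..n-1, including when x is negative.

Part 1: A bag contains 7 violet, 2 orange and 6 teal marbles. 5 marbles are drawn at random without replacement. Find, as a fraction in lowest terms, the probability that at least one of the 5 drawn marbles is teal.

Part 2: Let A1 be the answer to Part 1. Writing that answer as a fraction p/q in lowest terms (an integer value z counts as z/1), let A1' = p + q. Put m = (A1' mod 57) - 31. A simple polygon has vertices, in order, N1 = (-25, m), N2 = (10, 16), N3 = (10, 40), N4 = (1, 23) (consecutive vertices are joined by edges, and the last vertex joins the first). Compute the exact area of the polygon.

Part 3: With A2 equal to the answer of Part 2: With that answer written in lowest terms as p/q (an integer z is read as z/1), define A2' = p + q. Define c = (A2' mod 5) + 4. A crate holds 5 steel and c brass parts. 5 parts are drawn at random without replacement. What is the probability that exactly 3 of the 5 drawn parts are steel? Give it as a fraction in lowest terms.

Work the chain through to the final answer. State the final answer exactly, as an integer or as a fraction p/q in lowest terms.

280/1287

Part 1: total draws C(15,5) = 3003; complement C(9,5) = 126; favorable 3003 - 126 = 2877; P = 137/143; answer 137/143
Part 2: A1 = 137/143; threaded value p + q = 280; m = 21; cross terms: (-25*16 - 10*21)=-610, (10*40 - 10*16)=240, (10*23 - 1*40)=190, (1*21 - -25*23)=596; twice the area = |416| = 416; area = 208; answer 208
Part 3: A2 = 208; threaded value p + q = 209; c = 8; total draws C(13,5) = 1287; favorable C(5,3)*C(8,2) = 280; P = 280/1287; answer 280/1287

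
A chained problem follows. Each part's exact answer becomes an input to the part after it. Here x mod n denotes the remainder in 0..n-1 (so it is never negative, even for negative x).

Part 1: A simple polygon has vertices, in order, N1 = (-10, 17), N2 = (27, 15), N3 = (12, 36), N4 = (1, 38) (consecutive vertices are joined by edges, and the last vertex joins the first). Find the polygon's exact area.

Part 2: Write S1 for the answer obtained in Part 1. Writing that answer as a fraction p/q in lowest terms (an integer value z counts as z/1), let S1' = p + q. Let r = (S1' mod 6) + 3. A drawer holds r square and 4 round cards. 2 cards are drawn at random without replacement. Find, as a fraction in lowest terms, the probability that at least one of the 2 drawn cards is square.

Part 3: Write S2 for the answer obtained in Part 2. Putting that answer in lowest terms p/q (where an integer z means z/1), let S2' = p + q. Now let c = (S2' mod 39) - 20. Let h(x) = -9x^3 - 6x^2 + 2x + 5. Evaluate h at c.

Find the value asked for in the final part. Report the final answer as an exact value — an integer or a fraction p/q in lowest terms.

Part 1: cross terms: (-10*15 - 27*17)=-609, (27*36 - 12*15)=792, (12*38 - 1*36)=420, (1*17 - -10*38)=397; twice the area = |1000| = 1000; area = 500; answer 500
Part 2: S1 = 500; threaded value p + q = 501; r = 6; total draws C(10,2) = 45; complement C(4,2) = 6; favorable 45 - 6 = 39; P = 13/15; answer 13/15
Part 3: S2 = 13/15; threaded value p + q = 28; c = 8; -9*(8)^3 - 6*(8)^2 + 2*(8)^1 + 5 = (-4608) + (-384) + (16) + (5) = -4971; answer -4971

-4971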